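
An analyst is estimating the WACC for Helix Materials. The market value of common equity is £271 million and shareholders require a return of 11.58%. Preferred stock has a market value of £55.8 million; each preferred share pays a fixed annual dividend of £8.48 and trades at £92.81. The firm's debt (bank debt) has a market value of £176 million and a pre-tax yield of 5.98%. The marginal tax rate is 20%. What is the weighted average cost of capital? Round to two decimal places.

8.93%

Cost of preferred: Rp = 8.48 / 92.81 = 9.1369%.
Total capital V = 271 + 55.8 + 176 = 502.8.
Equity: weight = 271/502.8 = 0.5390; cost = 11.58%.
Preferred: weight = 55.8/502.8 = 0.1110; cost = 9.1369%.
Bank debt: weight = 176/502.8 = 0.3500; after-tax cost = 5.98% × (1 − 20%) = 4.7840%.
WACC = 0.5390 × 11.5800% + 0.1110 × 9.1369% + 0.3500 × 4.7840% = 8.9300%.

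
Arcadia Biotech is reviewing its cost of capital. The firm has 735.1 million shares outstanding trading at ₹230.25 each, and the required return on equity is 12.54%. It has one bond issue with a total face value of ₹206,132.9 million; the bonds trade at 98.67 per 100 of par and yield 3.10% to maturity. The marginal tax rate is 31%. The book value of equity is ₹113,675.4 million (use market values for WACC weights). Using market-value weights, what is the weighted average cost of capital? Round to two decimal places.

6.86%

Market value of equity E = 230.25 × 735.1m = 169256.775m. Market value of debt D = 206132.9m × 98.67/100 = 203391.33243m.
Total capital V = 169256.775 + 203391.33243 = 372648.10743.
Equity: weight = 169256.775/372648.10743 = 0.4542; cost = 12.54%.
Bonds outstanding: weight = 203391.33243/372648.10743 = 0.5458; after-tax cost = 3.1% × (1 − 31%) = 2.1390%.
WACC = 0.4542 × 12.5400% + 0.5458 × 2.1390% = 6.8631%.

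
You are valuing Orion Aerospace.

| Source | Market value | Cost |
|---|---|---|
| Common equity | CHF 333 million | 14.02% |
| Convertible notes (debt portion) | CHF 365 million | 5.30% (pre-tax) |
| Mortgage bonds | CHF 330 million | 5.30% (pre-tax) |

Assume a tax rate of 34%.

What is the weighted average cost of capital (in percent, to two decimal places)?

6.91%

Total capital V = 333 + 365 + 330 = 1028.
Equity: weight = 333/1028 = 0.3239; cost = 14.02%.
Convertible notes (debt portion): weight = 365/1028 = 0.3551; after-tax cost = 5.3% × (1 − 34%) = 3.4980%.
Mortgage bonds: weight = 330/1028 = 0.3210; after-tax cost = 5.3% × (1 − 34%) = 3.4980%.
WACC = 0.3239 × 14.0200% + 0.3551 × 3.4980% + 0.3210 × 3.4980% = 6.9064%.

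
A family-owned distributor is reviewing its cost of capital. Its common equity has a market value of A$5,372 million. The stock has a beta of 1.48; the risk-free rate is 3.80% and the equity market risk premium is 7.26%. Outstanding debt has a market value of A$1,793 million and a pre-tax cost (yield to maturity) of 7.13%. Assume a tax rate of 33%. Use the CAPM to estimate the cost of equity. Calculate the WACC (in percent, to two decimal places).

12.10%

Cost of equity via CAPM: Re = 3.8% + 1.48 × 7.26% = 14.5448%.
Total capital V = 5372 + 1793 = 7165.
Equity: weight = 5372/7165 = 0.7498; cost = 14.5448%.
Debt: weight = 1793/7165 = 0.2502; after-tax cost = 7.13% × (1 − 33%) = 4.7771%.
WACC = 0.7498 × 14.5448% + 0.2502 × 4.7771% = 12.1005%.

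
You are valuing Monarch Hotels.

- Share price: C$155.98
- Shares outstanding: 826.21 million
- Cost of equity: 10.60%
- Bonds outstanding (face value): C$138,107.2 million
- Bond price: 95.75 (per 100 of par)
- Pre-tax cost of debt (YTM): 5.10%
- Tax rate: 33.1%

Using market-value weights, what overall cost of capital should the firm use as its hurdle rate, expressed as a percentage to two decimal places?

6.96%

Market value of equity E = 155.98 × 826.21m = 128872.2358m. Market value of debt D = 138107.2m × 95.75/100 = 132237.644m.
Total capital V = 128872.2358 + 132237.644 = 261109.8798.
Equity: weight = 128872.2358/261109.8798 = 0.4936; cost = 10.6%.
Bonds outstanding: weight = 132237.644/261109.8798 = 0.5064; after-tax cost = 5.1% × (1 − 33.1%) = 3.4119%.
WACC = 0.4936 × 10.6000% + 0.5064 × 3.4119% = 6.9596%.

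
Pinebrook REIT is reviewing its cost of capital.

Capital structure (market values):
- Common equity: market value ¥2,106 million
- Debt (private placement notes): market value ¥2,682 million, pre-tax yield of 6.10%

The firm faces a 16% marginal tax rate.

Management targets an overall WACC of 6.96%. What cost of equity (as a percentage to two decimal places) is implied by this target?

9.30%

Total capital V = 2106 + 2682 = 4788.
Equity weight = 2106/4788 = 0.4398.
Private placement notes weight = 2682/4788 = 0.5602.
Debt contribution = 0.5602 × 6.1% × (1 − 16%) = 2.8702%.
Required equity contribution = 6.96% − 2.8702% = 4.0898%.
Re = 4.0898% / 0.4398 = 9.2982%.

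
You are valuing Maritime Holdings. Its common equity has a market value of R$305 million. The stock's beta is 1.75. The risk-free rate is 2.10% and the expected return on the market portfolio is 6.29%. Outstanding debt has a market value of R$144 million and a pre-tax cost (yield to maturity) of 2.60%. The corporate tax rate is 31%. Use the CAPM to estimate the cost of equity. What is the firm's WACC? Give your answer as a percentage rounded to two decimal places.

6.98%

Market risk premium = 6.29% − 2.1% = 4.19%.
Cost of equity via CAPM: Re = 2.1% + 1.75 × 4.19% = 9.4325%.
Total capital V = 305 + 144 = 449.
Equity: weight = 305/449 = 0.6793; cost = 9.4325%.
Debt: weight = 144/449 = 0.3207; after-tax cost = 2.6% × (1 − 31%) = 1.7940%.
WACC = 0.6793 × 9.4325% + 0.3207 × 1.7940% = 6.9827%.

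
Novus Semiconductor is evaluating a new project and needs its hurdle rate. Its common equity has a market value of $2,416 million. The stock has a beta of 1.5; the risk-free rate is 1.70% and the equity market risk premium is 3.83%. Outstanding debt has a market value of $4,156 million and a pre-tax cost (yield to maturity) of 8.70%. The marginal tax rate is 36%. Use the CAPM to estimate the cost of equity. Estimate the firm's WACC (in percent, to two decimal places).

6.26%

Cost of equity via CAPM: Re = 1.7% + 1.5 × 3.83% = 7.4450%.
Total capital V = 2416 + 4156 = 6572.
Equity: weight = 2416/6572 = 0.3676; cost = 7.445%.
Debt: weight = 4156/6572 = 0.6324; after-tax cost = 8.7% × (1 − 36%) = 5.5680%.
WACC = 0.3676 × 7.4450% + 0.6324 × 5.5680% = 6.2580%.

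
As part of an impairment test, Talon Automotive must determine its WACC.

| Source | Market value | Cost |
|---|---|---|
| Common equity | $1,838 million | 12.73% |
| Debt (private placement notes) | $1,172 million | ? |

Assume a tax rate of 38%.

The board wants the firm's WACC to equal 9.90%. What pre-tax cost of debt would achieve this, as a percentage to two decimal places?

Total capital V = 1838 + 1172 = 3010.
Equity weight = 1838/3010 = 0.6106.
Private placement notes weight = 1172/3010 = 0.3894.
Equity contribution = 0.6106 × 12.73% = 7.7733%.
Remaining for debt = 9.9% − 7.7733% = 2.1267%.
Rd × (1 − 38%) × 0.3894 = 2.1267%  ⇒  Rd = 8.8094%.

8.81%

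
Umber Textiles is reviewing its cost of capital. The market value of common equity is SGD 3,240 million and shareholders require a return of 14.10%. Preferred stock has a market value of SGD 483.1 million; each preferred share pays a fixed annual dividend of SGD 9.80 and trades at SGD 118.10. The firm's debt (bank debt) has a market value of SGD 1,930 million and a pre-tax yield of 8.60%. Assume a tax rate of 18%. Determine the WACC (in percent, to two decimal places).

Cost of preferred: Rp = 9.8 / 118.1 = 8.2981%.
Total capital V = 3240 + 483.1 + 1930 = 5653.1.
Equity: weight = 3240/5653.1 = 0.5731; cost = 14.1%.
Preferred: weight = 483.1/5653.1 = 0.0855; cost = 8.2981%.
Bank debt: weight = 1930/5653.1 = 0.3414; after-tax cost = 8.6% × (1 − 18%) = 7.0520%.
WACC = 0.5731 × 14.1000% + 0.0855 × 8.2981% + 0.3414 × 7.0520% = 11.1980%.

11.20%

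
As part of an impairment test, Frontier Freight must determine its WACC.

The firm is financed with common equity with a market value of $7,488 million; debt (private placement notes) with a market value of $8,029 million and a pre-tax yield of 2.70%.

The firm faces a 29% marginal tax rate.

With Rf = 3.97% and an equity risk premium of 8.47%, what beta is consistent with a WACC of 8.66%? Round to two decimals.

1.41

Total capital V = 7488 + 8029 = 15517.
Equity weight = 7488/15517 = 0.4826.
Private placement notes weight = 8029/15517 = 0.5174.
Debt contribution = 0.5174 × 2.7% × (1 − 29%) = 0.9919%.
Required equity contribution = 8.66% − 0.9919% = 7.6681%  ⇒  Re = 15.8902%.
CAPM: 15.8902% = 3.97% + β × 8.47%  ⇒  β = 1.4073.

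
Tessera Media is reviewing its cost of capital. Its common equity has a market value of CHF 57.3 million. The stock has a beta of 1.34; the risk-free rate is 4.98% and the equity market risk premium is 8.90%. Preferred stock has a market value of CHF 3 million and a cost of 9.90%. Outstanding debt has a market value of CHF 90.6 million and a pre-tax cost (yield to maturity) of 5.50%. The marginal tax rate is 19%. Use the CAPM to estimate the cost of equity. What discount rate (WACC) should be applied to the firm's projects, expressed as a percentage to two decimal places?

9.29%

Cost of equity via CAPM: Re = 4.98% + 1.34 × 8.9% = 16.9060%.
Total capital V = 57.3 + 3 + 90.6 = 150.9.
Equity: weight = 57.3/150.9 = 0.3797; cost = 16.906%.
Preferred: weight = 3/150.9 = 0.0199; cost = 9.9%.
Debt: weight = 90.6/150.9 = 0.6004; after-tax cost = 5.5% × (1 − 19%) = 4.4550%.
WACC = 0.3797 × 16.9060% + 0.0199 × 9.9000% + 0.6004 × 4.4550% = 9.2912%.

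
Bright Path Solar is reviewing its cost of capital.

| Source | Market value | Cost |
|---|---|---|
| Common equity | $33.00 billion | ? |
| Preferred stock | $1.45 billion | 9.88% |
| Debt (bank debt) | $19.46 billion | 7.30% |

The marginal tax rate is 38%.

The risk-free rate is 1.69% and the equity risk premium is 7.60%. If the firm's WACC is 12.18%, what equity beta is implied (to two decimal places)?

1.99

Total capital V = 33 + 1.45 + 19.46 = 53.91.
Equity weight = 33/53.91 = 0.6121.
Preferred weight = 1.45/53.91 = 0.0269.
Bank debt weight = 19.46/53.91 = 0.3610.
Debt contribution = 0.3610 × 7.3% × (1 − 38%) = 1.6338%.
Preferred contribution = 0.0269 × 9.88% = 0.2657%.
Required equity contribution = 12.18% − 1.8995% = 10.2805%  ⇒  Re = 16.7946%.
CAPM: 16.7946% = 1.69% + β × 7.6%  ⇒  β = 1.9874.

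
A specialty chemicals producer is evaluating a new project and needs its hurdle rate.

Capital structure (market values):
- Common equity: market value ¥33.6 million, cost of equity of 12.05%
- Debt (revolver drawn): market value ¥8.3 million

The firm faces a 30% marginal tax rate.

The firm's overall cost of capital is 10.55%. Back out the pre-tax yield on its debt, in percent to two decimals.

Total capital V = 33.6 + 8.3 = 41.9.
Equity weight = 33.6/41.9 = 0.8019.
Revolver drawn weight = 8.3/41.9 = 0.1981.
Equity contribution = 0.8019 × 12.05% = 9.6630%.
Remaining for debt = 10.55% − 9.6630% = 0.8870%.
Rd × (1 − 30%) × 0.1981 = 0.8870%  ⇒  Rd = 6.3967%.

6.40%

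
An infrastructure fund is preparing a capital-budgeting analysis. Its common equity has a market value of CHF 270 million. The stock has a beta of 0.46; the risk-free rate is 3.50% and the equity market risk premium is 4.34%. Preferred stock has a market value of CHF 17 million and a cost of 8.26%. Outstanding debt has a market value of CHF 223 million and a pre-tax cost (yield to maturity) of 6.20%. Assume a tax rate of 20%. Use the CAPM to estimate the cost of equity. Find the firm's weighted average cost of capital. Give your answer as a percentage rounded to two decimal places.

Cost of equity via CAPM: Re = 3.5% + 0.46 × 4.34% = 5.4964%.
Total capital V = 270 + 17 + 223 = 510.
Equity: weight = 270/510 = 0.5294; cost = 5.4964%.
Preferred: weight = 17/510 = 0.0333; cost = 8.26%.
Debt: weight = 223/510 = 0.4373; after-tax cost = 6.2% × (1 − 20%) = 4.9600%.
WACC = 0.5294 × 5.4964% + 0.0333 × 8.2600% + 0.4373 × 4.9600% = 5.3540%.

5.35%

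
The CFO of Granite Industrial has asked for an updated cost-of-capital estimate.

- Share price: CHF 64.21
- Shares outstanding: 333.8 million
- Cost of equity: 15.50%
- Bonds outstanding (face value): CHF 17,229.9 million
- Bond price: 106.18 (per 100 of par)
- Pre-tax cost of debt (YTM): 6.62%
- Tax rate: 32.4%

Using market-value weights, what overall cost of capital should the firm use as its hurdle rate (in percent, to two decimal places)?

10.42%

Market value of equity E = 64.21 × 333.8m = 21433.298m. Market value of debt D = 17229.9m × 106.18/100 = 18294.70782m.
Total capital V = 21433.298 + 18294.70782 = 39728.00582.
Equity: weight = 21433.298/39728.00582 = 0.5395; cost = 15.5%.
Bonds outstanding: weight = 18294.70782/39728.00582 = 0.4605; after-tax cost = 6.62% × (1 − 32.4%) = 4.4751%.
WACC = 0.5395 × 15.5000% + 0.4605 × 4.4751% = 10.4231%.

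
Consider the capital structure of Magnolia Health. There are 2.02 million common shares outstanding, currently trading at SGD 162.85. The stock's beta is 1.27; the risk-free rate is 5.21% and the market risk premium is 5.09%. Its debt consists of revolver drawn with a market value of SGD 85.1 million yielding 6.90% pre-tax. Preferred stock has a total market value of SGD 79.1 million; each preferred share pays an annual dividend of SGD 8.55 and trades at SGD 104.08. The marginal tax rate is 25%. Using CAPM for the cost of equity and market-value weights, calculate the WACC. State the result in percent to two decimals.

10.00%

Cost of equity via CAPM: Re = 5.21% + 1.27 × 5.09% = 11.6743%.
Cost of preferred: Rp = 8.55 / 104.08 = 8.2148%.
Market value of equity E = 162.85 × 2.02m = 328.957m.
Total capital V = 328.957 + 79.1 + 85.1 = 493.157.
Equity: weight = 328.957/493.157 = 0.6670; cost = 11.6743%.
Preferred: weight = 79.1/493.157 = 0.1604; cost = 8.2148%.
Revolver drawn: weight = 85.1/493.157 = 0.1726; after-tax cost = 6.9% × (1 − 25%) = 5.1750%.
WACC = 0.6670 × 11.6743% + 0.1604 × 8.2148% + 0.1726 × 5.1750% = 9.9979%.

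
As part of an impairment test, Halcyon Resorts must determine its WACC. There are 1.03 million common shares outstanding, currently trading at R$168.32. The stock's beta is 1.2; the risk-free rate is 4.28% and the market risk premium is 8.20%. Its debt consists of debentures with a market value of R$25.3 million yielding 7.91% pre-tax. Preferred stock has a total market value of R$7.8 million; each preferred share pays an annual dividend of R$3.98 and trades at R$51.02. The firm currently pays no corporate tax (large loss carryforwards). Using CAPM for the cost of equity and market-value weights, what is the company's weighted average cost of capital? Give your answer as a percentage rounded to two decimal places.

Cost of equity via CAPM: Re = 4.28% + 1.2 × 8.2% = 14.1200%.
Cost of preferred: Rp = 3.98 / 51.02 = 7.8009%.
Market value of equity E = 168.32 × 1.03m = 173.3696m.
Total capital V = 173.3696 + 7.8 + 25.3 = 206.4696.
Equity: weight = 173.3696/206.4696 = 0.8397; cost = 14.12%.
Preferred: weight = 7.8/206.4696 = 0.0378; cost = 7.8009%.
Debentures: weight = 25.3/206.4696 = 0.1225; after-tax cost = 7.91% × (1 − 0%) = 7.9100%.
WACC = 0.8397 × 14.1200% + 0.0378 × 7.8009% + 0.1225 × 7.9100% = 13.1203%.

13.12%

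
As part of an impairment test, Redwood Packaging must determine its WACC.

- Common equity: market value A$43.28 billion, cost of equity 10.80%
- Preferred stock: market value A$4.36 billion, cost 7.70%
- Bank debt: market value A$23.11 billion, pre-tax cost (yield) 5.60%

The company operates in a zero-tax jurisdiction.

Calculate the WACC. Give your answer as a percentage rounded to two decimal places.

8.91%

Total capital V = 43.28 + 4.36 + 23.11 = 70.75.
Equity: weight = 43.28/70.75 = 0.6117; cost = 10.8%.
Preferred: weight = 4.36/70.75 = 0.0616; cost = 7.7%.
Bank debt: weight = 23.11/70.75 = 0.3266; after-tax cost = 5.6% × (1 − 0%) = 5.6000%.
WACC = 0.6117 × 10.8000% + 0.0616 × 7.7000% + 0.3266 × 5.6000% = 8.9104%.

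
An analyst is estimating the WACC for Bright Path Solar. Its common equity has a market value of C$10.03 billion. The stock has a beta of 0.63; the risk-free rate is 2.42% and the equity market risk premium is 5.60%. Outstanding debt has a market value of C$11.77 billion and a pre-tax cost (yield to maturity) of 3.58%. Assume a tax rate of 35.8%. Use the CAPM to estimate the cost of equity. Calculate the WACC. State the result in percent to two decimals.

Cost of equity via CAPM: Re = 2.42% + 0.63 × 5.6% = 5.9480%.
Total capital V = 10.03 + 11.77 = 21.8.
Equity: weight = 10.03/21.8 = 0.4601; cost = 5.948%.
Debt: weight = 11.77/21.8 = 0.5399; after-tax cost = 3.58% × (1 − 35.8%) = 2.2984%.
WACC = 0.4601 × 5.9480% + 0.5399 × 2.2984% = 3.9775%.

3.98%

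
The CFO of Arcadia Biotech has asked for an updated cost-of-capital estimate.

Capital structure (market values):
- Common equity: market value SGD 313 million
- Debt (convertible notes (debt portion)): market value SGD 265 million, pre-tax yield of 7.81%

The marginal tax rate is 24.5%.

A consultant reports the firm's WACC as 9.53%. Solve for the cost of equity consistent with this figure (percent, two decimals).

12.61%

Total capital V = 313 + 265 = 578.
Equity weight = 313/578 = 0.5415.
Convertible notes (debt portion) weight = 265/578 = 0.4585.
Debt contribution = 0.4585 × 7.81% × (1 − 24.5%) = 2.7034%.
Required equity contribution = 9.53% − 2.7034% = 6.8266%.
Re = 6.8266% / 0.5415 = 12.6062%.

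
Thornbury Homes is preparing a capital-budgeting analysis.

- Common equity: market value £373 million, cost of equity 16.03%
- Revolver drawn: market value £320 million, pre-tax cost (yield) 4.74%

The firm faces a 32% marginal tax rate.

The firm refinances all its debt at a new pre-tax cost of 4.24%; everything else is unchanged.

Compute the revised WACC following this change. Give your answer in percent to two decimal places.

9.96%

After the change:
Total capital V = 373 + 320 = 693.
Equity: weight = 373/693 = 0.5382; cost = 16.03%.
Revolver drawn: weight = 320/693 = 0.4618; after-tax cost = 4.24% × (1 − 32%) = 2.8832%.
WACC = 0.5382 × 16.0300% + 0.4618 × 2.8832% = 9.9593%.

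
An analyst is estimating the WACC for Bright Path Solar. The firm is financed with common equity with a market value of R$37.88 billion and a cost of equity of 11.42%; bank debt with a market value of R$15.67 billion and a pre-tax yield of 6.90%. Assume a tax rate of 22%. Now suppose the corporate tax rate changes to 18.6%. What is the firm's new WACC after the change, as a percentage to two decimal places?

After the change:
Total capital V = 37.88 + 15.67 = 53.55.
Equity: weight = 37.88/53.55 = 0.7074; cost = 11.42%.
Bank debt: weight = 15.67/53.55 = 0.2926; after-tax cost = 6.9% × (1 − 18.6%) = 5.6166%.
WACC = 0.7074 × 11.4200% + 0.2926 × 5.6166% = 9.7218%.

9.72%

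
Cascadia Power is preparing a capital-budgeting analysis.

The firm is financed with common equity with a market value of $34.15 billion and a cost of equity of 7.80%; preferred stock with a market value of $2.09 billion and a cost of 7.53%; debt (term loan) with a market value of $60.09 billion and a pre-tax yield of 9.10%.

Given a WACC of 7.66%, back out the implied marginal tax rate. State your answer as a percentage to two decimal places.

16.65%

Total capital V = 34.15 + 2.09 + 60.09 = 96.33.
Equity weight = 34.15/96.33 = 0.3545.
Preferred weight = 2.09/96.33 = 0.0217.
Term loan weight = 60.09/96.33 = 0.6238.
Equity contribution = 0.3545 × 7.8% = 2.7652%.
Preferred contribution = 0.0217 × 7.53% = 0.1634%.
Debt contribution must be 7.66% − 2.9286% = 4.7314%.
0.6238 × 9.1% × (1 − T) = 4.7314%  ⇒  (1 − T) = 0.8335.
T = 16.6488%.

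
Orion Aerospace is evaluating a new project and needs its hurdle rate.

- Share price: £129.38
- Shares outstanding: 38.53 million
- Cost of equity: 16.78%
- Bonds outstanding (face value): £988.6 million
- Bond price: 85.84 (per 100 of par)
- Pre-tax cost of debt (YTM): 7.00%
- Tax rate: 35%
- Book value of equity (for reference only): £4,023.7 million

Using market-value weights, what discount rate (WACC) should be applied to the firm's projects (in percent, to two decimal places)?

15.00%

Market value of equity E = 129.38 × 38.53m = 4985.0114m. Market value of debt D = 988.6m × 85.84/100 = 848.61424m.
Total capital V = 4985.0114 + 848.61424 = 5833.62564.
Equity: weight = 4985.0114/5833.62564 = 0.8545; cost = 16.78%.
Bonds outstanding: weight = 848.61424/5833.62564 = 0.1455; after-tax cost = 7% × (1 − 35%) = 4.5500%.
WACC = 0.8545 × 16.7800% + 0.1455 × 4.5500% = 15.0009%.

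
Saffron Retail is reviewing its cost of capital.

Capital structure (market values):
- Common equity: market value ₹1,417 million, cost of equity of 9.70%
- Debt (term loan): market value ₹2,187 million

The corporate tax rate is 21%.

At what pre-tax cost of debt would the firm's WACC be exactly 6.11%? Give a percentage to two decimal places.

Total capital V = 1417 + 2187 = 3604.
Equity weight = 1417/3604 = 0.3932.
Term loan weight = 2187/3604 = 0.6068.
Equity contribution = 0.3932 × 9.7% = 3.8138%.
Remaining for debt = 6.11% − 3.8138% = 2.2962%.
Rd × (1 − 21%) × 0.6068 = 2.2962%  ⇒  Rd = 4.7898%.

4.79%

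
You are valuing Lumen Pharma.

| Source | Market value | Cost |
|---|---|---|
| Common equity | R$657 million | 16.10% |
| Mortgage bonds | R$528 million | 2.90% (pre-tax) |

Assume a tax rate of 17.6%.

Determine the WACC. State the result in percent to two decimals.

Total capital V = 657 + 528 = 1185.
Equity: weight = 657/1185 = 0.5544; cost = 16.1%.
Mortgage bonds: weight = 528/1185 = 0.4456; after-tax cost = 2.9% × (1 − 17.6%) = 2.3896%.
WACC = 0.5544 × 16.1000% + 0.4456 × 2.3896% = 9.9911%.

9.99%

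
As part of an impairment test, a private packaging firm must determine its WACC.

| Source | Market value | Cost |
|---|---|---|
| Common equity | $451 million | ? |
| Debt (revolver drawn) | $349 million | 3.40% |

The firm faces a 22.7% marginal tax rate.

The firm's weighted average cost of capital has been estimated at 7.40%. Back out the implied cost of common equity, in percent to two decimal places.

11.09%

Total capital V = 451 + 349 = 800.
Equity weight = 451/800 = 0.5637.
Revolver drawn weight = 349/800 = 0.4363.
Debt contribution = 0.4363 × 3.4% × (1 − 22.7%) = 1.1466%.
Required equity contribution = 7.4% − 1.1466% = 6.2534%.
Re = 6.2534% / 0.5637 = 11.0926%.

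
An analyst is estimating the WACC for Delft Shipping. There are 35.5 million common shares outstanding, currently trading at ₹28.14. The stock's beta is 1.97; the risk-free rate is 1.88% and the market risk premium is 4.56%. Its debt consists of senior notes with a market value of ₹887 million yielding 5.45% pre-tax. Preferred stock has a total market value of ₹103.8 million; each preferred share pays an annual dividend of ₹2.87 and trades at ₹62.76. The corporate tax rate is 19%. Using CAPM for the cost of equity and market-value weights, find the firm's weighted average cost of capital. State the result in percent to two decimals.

Cost of equity via CAPM: Re = 1.88% + 1.97 × 4.56% = 10.8632%.
Cost of preferred: Rp = 2.87 / 62.76 = 4.5730%.
Market value of equity E = 28.14 × 35.5m = 998.97m.
Total capital V = 998.97 + 103.8 + 887 = 1989.77.
Equity: weight = 998.97/1989.77 = 0.5021; cost = 10.8632%.
Preferred: weight = 103.8/1989.77 = 0.0522; cost = 4.573%.
Senior notes: weight = 887/1989.77 = 0.4458; after-tax cost = 5.45% × (1 − 19%) = 4.4145%.
WACC = 0.5021 × 10.8632% + 0.0522 × 4.5730% + 0.4458 × 4.4145% = 7.6604%.

7.66%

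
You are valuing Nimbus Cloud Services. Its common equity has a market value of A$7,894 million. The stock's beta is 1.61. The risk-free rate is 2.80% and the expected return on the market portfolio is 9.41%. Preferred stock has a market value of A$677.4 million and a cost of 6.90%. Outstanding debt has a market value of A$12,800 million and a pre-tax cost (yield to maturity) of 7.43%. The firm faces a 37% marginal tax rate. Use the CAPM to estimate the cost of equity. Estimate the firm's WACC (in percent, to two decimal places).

Market risk premium = 9.41% − 2.8% = 6.61%.
Cost of equity via CAPM: Re = 2.8% + 1.61 × 6.61% = 13.4421%.
Total capital V = 7894 + 677.4 + 12800 = 21371.4.
Equity: weight = 7894/21371.4 = 0.3694; cost = 13.4421%.
Preferred: weight = 677.4/21371.4 = 0.0317; cost = 6.9%.
Debt: weight = 12800/21371.4 = 0.5989; after-tax cost = 7.43% × (1 − 37%) = 4.6809%.
WACC = 0.3694 × 13.4421% + 0.0317 × 6.9000% + 0.5989 × 4.6809% = 7.9874%.

7.99%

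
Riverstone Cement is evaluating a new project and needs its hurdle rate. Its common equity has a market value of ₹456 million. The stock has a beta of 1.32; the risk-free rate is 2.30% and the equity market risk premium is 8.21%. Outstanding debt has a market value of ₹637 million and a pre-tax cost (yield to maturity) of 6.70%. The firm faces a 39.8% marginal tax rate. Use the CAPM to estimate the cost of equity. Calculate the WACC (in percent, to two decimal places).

7.83%

Cost of equity via CAPM: Re = 2.3% + 1.32 × 8.21% = 13.1372%.
Total capital V = 456 + 637 = 1093.
Equity: weight = 456/1093 = 0.4172; cost = 13.1372%.
Debt: weight = 637/1093 = 0.5828; after-tax cost = 6.7% × (1 − 39.8%) = 4.0334%.
WACC = 0.4172 × 13.1372% + 0.5828 × 4.0334% = 7.8315%.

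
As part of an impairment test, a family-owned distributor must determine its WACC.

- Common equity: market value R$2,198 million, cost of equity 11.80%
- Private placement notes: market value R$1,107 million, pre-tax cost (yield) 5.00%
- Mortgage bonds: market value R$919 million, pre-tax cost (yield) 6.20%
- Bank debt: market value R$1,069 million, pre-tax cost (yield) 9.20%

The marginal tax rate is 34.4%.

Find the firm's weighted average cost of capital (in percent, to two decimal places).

Total capital V = 2198 + 1107 + 919 + 1069 = 5293.
Equity: weight = 2198/5293 = 0.4153; cost = 11.8%.
Private placement notes: weight = 1107/5293 = 0.2091; after-tax cost = 5% × (1 − 34.4%) = 3.2800%.
Mortgage bonds: weight = 919/5293 = 0.1736; after-tax cost = 6.2% × (1 − 34.4%) = 4.0672%.
Bank debt: weight = 1069/5293 = 0.2020; after-tax cost = 9.2% × (1 − 34.4%) = 6.0352%.
WACC = 0.4153 × 11.8000% + 0.2091 × 3.2800% + 0.1736 × 4.0672% + 0.2020 × 6.0352% = 7.5112%.

7.51%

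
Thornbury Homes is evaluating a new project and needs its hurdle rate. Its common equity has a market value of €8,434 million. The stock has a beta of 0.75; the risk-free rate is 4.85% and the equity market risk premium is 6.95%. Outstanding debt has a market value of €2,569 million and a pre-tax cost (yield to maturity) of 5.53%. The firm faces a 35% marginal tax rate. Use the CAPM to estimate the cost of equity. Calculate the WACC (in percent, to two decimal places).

8.55%

Cost of equity via CAPM: Re = 4.85% + 0.75 × 6.95% = 10.0625%.
Total capital V = 8434 + 2569 = 11003.
Equity: weight = 8434/11003 = 0.7665; cost = 10.0625%.
Debt: weight = 2569/11003 = 0.2335; after-tax cost = 5.53% × (1 − 35%) = 3.5945%.
WACC = 0.7665 × 10.0625% + 0.2335 × 3.5945% = 8.5523%.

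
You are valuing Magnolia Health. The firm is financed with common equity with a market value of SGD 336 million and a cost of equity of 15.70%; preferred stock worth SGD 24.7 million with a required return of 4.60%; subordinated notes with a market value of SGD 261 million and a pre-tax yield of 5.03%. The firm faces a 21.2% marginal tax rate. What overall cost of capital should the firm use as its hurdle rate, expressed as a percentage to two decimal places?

10.33%

Total capital V = 336 + 24.7 + 261 = 621.7.
Equity: weight = 336/621.7 = 0.5405; cost = 15.7%.
Preferred: weight = 24.7/621.7 = 0.0397; cost = 4.6%.
Subordinated notes: weight = 261/621.7 = 0.4198; after-tax cost = 5.03% × (1 − 21.2%) = 3.9636%.
WACC = 0.5405 × 15.7000% + 0.0397 × 4.6000% + 0.4198 × 3.9636% = 10.3319%.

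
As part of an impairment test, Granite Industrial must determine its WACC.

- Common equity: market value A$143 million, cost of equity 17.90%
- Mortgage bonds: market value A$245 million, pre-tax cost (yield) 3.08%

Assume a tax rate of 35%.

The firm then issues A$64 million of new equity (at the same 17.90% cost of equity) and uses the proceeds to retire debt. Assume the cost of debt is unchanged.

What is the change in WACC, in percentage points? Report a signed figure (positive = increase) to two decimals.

+2.62 pp

Current WACC:
Total capital V = 143 + 245 = 388.
Equity: weight = 143/388 = 0.3686; cost = 17.9%.
Mortgage bonds: weight = 245/388 = 0.6314; after-tax cost = 3.08% × (1 − 35%) = 2.0020%.
WACC = 0.3686 × 17.9000% + 0.6314 × 2.0020% = 7.8613%.
After the change:
Total capital V = 207 + 181 = 388.
Equity: weight = 207/388 = 0.5335; cost = 17.9%.
Mortgage bonds: weight = 181/388 = 0.4665; after-tax cost = 3.08% × (1 − 35%) = 2.0020%.
WACC = 0.5335 × 17.9000% + 0.4665 × 2.0020% = 10.4837%.
Change in WACC = 10.4837% − 7.8613% = 2.6224 pp.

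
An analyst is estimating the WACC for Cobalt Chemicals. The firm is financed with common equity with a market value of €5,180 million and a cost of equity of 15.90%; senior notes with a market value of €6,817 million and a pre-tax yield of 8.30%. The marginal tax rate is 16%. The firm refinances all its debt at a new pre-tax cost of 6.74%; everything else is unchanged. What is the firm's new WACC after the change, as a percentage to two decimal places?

After the change:
Total capital V = 5180 + 6817 = 11997.
Equity: weight = 5180/11997 = 0.4318; cost = 15.9%.
Senior notes: weight = 6817/11997 = 0.5682; after-tax cost = 6.74% × (1 − 16%) = 5.6616%.
WACC = 0.4318 × 15.9000% + 0.5682 × 5.6616% = 10.0823%.

10.08%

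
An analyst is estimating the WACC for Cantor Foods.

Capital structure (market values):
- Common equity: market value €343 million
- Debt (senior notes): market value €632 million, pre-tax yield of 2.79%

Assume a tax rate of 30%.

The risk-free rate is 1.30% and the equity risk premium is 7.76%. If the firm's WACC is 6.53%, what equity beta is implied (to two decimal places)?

Total capital V = 343 + 632 = 975.
Equity weight = 343/975 = 0.3518.
Senior notes weight = 632/975 = 0.6482.
Debt contribution = 0.6482 × 2.79% × (1 − 30%) = 1.2659%.
Required equity contribution = 6.53% − 1.2659% = 5.2641%  ⇒  Re = 14.9634%.
CAPM: 14.9634% = 1.3% + β × 7.76%  ⇒  β = 1.7608.

1.76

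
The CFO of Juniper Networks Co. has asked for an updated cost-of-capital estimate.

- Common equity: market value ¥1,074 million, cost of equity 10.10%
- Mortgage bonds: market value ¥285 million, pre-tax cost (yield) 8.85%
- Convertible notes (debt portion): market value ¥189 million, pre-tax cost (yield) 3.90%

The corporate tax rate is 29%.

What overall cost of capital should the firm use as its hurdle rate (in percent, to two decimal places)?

8.50%

Total capital V = 1074 + 285 + 189 = 1548.
Equity: weight = 1074/1548 = 0.6938; cost = 10.1%.
Mortgage bonds: weight = 285/1548 = 0.1841; after-tax cost = 8.85% × (1 − 29%) = 6.2835%.
Convertible notes (debt portion): weight = 189/1548 = 0.1221; after-tax cost = 3.9% × (1 − 29%) = 2.7690%.
WACC = 0.6938 × 10.1000% + 0.1841 × 6.2835% + 0.1221 × 2.7690% = 8.5023%.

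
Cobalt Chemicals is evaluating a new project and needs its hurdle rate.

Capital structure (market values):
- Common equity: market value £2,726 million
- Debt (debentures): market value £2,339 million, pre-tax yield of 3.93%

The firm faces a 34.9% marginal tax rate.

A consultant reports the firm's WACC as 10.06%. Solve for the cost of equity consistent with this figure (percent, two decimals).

Total capital V = 2726 + 2339 = 5065.
Equity weight = 2726/5065 = 0.5382.
Debentures weight = 2339/5065 = 0.4618.
Debt contribution = 0.4618 × 3.93% × (1 − 34.9%) = 1.1815%.
Required equity contribution = 10.06% − 1.1815% = 8.8785%.
Re = 8.8785% / 0.5382 = 16.4966%.

16.50%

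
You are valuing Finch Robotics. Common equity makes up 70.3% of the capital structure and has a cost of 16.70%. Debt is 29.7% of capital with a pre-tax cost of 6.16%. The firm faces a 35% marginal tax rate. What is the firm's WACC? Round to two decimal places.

12.93%

After-tax cost of debt = 6.16% × (1 − 35%) = 4.0040%.
WACC = 0.703 × 16.7000% + 0.297 × 4.0040% = 12.9293%.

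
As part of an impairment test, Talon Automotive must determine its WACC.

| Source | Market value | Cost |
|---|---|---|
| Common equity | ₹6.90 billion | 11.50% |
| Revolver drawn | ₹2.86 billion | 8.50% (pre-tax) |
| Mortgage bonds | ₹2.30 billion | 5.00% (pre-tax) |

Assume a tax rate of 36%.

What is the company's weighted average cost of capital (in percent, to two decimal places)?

Total capital V = 6.9 + 2.86 + 2.3 = 12.06.
Equity: weight = 6.9/12.06 = 0.5721; cost = 11.5%.
Revolver drawn: weight = 2.86/12.06 = 0.2371; after-tax cost = 8.5% × (1 − 36%) = 5.4400%.
Mortgage bonds: weight = 2.3/12.06 = 0.1907; after-tax cost = 5% × (1 − 36%) = 3.2000%.
WACC = 0.5721 × 11.5000% + 0.2371 × 5.4400% + 0.1907 × 3.2000% = 8.4800%.

8.48%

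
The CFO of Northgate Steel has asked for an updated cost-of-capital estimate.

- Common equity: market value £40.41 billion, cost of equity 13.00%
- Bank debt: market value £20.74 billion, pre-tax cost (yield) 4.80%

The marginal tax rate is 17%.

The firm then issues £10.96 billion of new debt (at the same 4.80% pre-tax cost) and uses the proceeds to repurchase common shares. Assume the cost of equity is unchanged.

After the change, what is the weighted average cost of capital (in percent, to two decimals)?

After the change:
Total capital V = 29.45 + 31.7 = 61.15.
Equity: weight = 29.45/61.15 = 0.4816; cost = 13%.
Bank debt: weight = 31.7/61.15 = 0.5184; after-tax cost = 4.8% × (1 − 17%) = 3.9840%.
WACC = 0.4816 × 13.0000% + 0.5184 × 3.9840% = 8.3261%.

8.33%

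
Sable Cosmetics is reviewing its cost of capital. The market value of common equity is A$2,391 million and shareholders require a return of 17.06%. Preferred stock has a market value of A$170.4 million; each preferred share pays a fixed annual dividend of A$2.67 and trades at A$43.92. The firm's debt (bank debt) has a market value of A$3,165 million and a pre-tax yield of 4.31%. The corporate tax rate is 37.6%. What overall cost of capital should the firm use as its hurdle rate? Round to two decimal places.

8.79%

Cost of preferred: Rp = 2.67 / 43.92 = 6.0792%.
Total capital V = 2391 + 170.4 + 3165 = 5726.4.
Equity: weight = 2391/5726.4 = 0.4175; cost = 17.06%.
Preferred: weight = 170.4/5726.4 = 0.0298; cost = 6.0792%.
Bank debt: weight = 3165/5726.4 = 0.5527; after-tax cost = 4.31% × (1 − 37.6%) = 2.6894%.
WACC = 0.4175 × 17.0600% + 0.0298 × 6.0792% + 0.5527 × 2.6894% = 8.7906%.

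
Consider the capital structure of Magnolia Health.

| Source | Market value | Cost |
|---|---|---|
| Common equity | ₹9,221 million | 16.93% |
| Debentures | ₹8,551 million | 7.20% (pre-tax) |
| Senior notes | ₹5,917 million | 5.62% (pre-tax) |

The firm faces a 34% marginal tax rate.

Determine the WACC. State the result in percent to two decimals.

Total capital V = 9221 + 8551 + 5917 = 23689.
Equity: weight = 9221/23689 = 0.3893; cost = 16.93%.
Debentures: weight = 8551/23689 = 0.3610; after-tax cost = 7.2% × (1 − 34%) = 4.7520%.
Senior notes: weight = 5917/23689 = 0.2498; after-tax cost = 5.62% × (1 − 34%) = 3.7092%.
WACC = 0.3893 × 16.9300% + 0.3610 × 4.7520% + 0.2498 × 3.7092% = 9.2318%.

9.23%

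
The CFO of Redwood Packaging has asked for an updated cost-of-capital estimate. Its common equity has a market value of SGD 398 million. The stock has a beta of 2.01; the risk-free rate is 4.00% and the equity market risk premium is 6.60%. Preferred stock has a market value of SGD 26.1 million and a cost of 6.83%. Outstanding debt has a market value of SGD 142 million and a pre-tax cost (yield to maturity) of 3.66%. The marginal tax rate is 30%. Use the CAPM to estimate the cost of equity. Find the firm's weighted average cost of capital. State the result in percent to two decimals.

13.10%

Cost of equity via CAPM: Re = 4.0% + 2.01 × 6.6% = 17.2660%.
Total capital V = 398 + 26.1 + 142 = 566.1.
Equity: weight = 398/566.1 = 0.7031; cost = 17.266%.
Preferred: weight = 26.1/566.1 = 0.0461; cost = 6.83%.
Debt: weight = 142/566.1 = 0.2508; after-tax cost = 3.66% × (1 − 30%) = 2.5620%.
WACC = 0.7031 × 17.2660% + 0.0461 × 6.8300% + 0.2508 × 2.5620% = 13.0965%.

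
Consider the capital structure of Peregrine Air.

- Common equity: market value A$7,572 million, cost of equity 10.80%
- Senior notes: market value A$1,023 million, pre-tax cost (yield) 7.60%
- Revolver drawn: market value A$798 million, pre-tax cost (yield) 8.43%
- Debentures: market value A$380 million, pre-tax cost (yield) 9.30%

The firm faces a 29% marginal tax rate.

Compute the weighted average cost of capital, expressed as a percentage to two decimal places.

9.68%

Total capital V = 7572 + 1023 + 798 + 380 = 9773.
Equity: weight = 7572/9773 = 0.7748; cost = 10.8%.
Senior notes: weight = 1023/9773 = 0.1047; after-tax cost = 7.6% × (1 − 29%) = 5.3960%.
Revolver drawn: weight = 798/9773 = 0.0817; after-tax cost = 8.43% × (1 − 29%) = 5.9853%.
Debentures: weight = 380/9773 = 0.0389; after-tax cost = 9.3% × (1 − 29%) = 6.6030%.
WACC = 0.7748 × 10.8000% + 0.1047 × 5.3960% + 0.0817 × 5.9853% + 0.0389 × 6.6030% = 9.6780%.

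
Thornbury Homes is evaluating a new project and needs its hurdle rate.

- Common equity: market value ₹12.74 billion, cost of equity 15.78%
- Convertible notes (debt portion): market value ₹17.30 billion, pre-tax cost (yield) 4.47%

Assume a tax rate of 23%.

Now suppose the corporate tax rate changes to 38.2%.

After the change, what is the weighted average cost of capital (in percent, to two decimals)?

After the change:
Total capital V = 12.74 + 17.3 = 30.04.
Equity: weight = 12.74/30.04 = 0.4241; cost = 15.78%.
Convertible notes (debt portion): weight = 17.3/30.04 = 0.5759; after-tax cost = 4.47% × (1 − 38.2%) = 2.7625%.
WACC = 0.4241 × 15.7800% + 0.5759 × 2.7625% = 8.2832%.

8.28%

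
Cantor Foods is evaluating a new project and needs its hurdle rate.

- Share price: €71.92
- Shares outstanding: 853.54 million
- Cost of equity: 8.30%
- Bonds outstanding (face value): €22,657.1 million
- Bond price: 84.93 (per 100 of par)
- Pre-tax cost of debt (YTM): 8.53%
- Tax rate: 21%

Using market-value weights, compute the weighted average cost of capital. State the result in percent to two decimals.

Market value of equity E = 71.92 × 853.54m = 61386.5968m. Market value of debt D = 22657.1m × 84.93/100 = 19242.67503m.
Total capital V = 61386.5968 + 19242.67503 = 80629.27183.
Equity: weight = 61386.5968/80629.27183 = 0.7613; cost = 8.3%.
Bonds outstanding: weight = 19242.67503/80629.27183 = 0.2387; after-tax cost = 8.53% × (1 − 21%) = 6.7387%.
WACC = 0.7613 × 8.3000% + 0.2387 × 6.7387% = 7.9274%.

7.93%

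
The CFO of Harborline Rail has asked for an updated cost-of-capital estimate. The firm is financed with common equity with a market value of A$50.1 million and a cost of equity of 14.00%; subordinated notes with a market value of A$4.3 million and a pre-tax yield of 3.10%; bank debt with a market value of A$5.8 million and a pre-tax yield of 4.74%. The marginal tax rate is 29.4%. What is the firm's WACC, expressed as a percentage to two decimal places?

12.13%

Total capital V = 50.1 + 4.3 + 5.8 = 60.2.
Equity: weight = 50.1/60.2 = 0.8322; cost = 14%.
Subordinated notes: weight = 4.3/60.2 = 0.0714; after-tax cost = 3.1% × (1 − 29.4%) = 2.1886%.
Bank debt: weight = 5.8/60.2 = 0.0963; after-tax cost = 4.74% × (1 − 29.4%) = 3.3464%.
WACC = 0.8322 × 14.0000% + 0.0714 × 2.1886% + 0.0963 × 3.3464% = 12.1299%.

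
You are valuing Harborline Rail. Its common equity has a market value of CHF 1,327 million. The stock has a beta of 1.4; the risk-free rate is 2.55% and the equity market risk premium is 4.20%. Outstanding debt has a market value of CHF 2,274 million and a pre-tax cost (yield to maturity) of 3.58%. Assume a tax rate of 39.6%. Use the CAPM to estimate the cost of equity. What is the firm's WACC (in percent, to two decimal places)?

Cost of equity via CAPM: Re = 2.55% + 1.4 × 4.2% = 8.4300%.
Total capital V = 1327 + 2274 = 3601.
Equity: weight = 1327/3601 = 0.3685; cost = 8.43%.
Debt: weight = 2274/3601 = 0.6315; after-tax cost = 3.58% × (1 − 39.6%) = 2.1623%.
WACC = 0.3685 × 8.4300% + 0.6315 × 2.1623% = 4.4720%.

4.47%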